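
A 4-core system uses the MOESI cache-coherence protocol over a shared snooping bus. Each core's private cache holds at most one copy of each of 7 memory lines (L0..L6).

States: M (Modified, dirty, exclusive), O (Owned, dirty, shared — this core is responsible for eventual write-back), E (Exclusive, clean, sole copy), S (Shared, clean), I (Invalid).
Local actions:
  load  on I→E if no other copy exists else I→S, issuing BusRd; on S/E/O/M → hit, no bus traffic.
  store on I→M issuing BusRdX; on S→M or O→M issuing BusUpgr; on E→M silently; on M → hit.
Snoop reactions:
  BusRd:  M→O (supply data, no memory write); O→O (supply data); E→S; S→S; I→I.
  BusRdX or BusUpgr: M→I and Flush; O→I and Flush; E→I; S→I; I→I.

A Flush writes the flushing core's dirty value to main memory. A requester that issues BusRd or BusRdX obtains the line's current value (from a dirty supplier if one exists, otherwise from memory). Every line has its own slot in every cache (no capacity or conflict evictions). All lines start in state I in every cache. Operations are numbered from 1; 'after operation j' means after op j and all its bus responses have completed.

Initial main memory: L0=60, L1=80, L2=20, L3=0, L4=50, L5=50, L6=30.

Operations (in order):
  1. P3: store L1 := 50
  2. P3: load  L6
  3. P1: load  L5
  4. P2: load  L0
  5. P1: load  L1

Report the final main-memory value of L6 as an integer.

memory[L6] = 30

[1] P3: store L1 := 50 | P0:I, P1:I, P2:I, P3:M(50) | bus: BusRdX
[2] P3: load  L6 | P0:I, P1:I, P2:I, P3:E(30) | bus: BusRd
[3] P1: load  L5 | P0:I, P1:E(50), P2:I, P3:I | bus: BusRd
[4] P2: load  L0 | P0:I, P1:I, P2:E(60), P3:I | bus: BusRd
[5] P1: load  L1 | P0:I, P1:S(50), P2:I, P3:O(50) | bus: BusRd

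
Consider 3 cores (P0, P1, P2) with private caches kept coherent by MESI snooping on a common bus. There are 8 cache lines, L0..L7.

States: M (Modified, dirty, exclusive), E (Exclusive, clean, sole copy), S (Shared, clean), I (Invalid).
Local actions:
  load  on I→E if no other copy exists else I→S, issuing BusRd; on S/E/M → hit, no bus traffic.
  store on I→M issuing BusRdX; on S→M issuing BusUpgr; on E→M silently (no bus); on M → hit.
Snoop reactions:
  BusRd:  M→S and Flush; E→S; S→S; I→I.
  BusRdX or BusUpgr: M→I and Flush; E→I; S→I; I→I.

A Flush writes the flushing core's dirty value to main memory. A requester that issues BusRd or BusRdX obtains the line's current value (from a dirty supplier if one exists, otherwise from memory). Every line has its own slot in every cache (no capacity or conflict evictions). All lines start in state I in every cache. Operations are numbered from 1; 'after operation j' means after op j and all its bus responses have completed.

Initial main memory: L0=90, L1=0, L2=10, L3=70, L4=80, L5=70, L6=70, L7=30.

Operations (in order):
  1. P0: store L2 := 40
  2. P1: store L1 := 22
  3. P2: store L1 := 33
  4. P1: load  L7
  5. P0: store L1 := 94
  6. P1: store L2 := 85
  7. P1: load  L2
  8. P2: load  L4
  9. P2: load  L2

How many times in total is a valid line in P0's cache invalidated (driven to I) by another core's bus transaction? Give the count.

invalidations = 1

[1] P0: store L2 := 40 | P0:M(40), P1:I, P2:I | bus: BusRdX
[2] P1: store L1 := 22 | P0:I, P1:M(22), P2:I | bus: BusRdX
[3] P2: store L1 := 33 | P0:I, P1:I, P2:M(33) | bus: BusRdX,Flush
[4] P1: load  L7 | P0:I, P1:E(30), P2:I | bus: BusRd
[5] P0: store L1 := 94 | P0:M(94), P1:I, P2:I | bus: BusRdX,Flush
[6] P1: store L2 := 85 | P0:I, P1:M(85), P2:I | bus: BusRdX,Flush
[7] P1: load  L2 | P0:I, P1:M(85), P2:I | bus: none
[8] P2: load  L4 | P0:I, P1:I, P2:E(80) | bus: BusRd
[9] P2: load  L2 | P0:I, P1:S(85), P2:S(85) | bus: BusRd,Flush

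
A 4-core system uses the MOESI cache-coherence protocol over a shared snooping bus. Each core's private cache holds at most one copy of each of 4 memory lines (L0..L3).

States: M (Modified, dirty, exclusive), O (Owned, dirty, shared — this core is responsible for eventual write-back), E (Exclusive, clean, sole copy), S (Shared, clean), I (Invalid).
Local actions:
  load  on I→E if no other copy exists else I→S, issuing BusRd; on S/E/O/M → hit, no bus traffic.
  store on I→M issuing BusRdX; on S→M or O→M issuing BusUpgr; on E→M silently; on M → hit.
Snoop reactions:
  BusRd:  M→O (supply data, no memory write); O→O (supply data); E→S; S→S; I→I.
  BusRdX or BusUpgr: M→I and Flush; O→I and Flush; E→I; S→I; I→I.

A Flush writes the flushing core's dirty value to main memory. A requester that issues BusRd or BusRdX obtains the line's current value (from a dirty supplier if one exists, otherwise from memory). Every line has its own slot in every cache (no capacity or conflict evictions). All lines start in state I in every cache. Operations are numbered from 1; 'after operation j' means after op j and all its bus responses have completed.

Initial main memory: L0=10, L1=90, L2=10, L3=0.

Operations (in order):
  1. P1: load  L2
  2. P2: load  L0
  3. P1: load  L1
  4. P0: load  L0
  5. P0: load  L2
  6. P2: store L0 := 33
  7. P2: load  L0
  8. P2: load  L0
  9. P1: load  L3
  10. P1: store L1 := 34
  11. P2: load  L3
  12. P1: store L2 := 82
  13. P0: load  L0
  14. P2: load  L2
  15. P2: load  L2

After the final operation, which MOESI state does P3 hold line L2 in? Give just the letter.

state = I

[1] P1: load  L2 | P0:I, P1:E(10), P2:I, P3:I | bus: BusRd
[2] P2: load  L0 | P0:I, P1:I, P2:E(10), P3:I | bus: BusRd
[3] P1: load  L1 | P0:I, P1:E(90), P2:I, P3:I | bus: BusRd
[4] P0: load  L0 | P0:S(10), P1:I, P2:S(10), P3:I | bus: BusRd
[5] P0: load  L2 | P0:S(10), P1:S(10), P2:I, P3:I | bus: BusRd
[6] P2: store L0 := 33 | P0:I, P1:I, P2:M(33), P3:I | bus: BusUpgr
[7] P2: load  L0 | P0:I, P1:I, P2:M(33), P3:I | bus: none
[8] P2: load  L0 | P0:I, P1:I, P2:M(33), P3:I | bus: none
[9] P1: load  L3 | P0:I, P1:E(0), P2:I, P3:I | bus: BusRd
[10] P1: store L1 := 34 | P0:I, P1:M(34), P2:I, P3:I | bus: none
[11] P2: load  L3 | P0:I, P1:S(0), P2:S(0), P3:I | bus: BusRd
[12] P1: store L2 := 82 | P0:I, P1:M(82), P2:I, P3:I | bus: BusUpgr
[13] P0: load  L0 | P0:S(33), P1:I, P2:O(33), P3:I | bus: BusRd
[14] P2: load  L2 | P0:I, P1:O(82), P2:S(82), P3:I | bus: BusRd
[15] P2: load  L2 | P0:I, P1:O(82), P2:S(82), P3:I | bus: none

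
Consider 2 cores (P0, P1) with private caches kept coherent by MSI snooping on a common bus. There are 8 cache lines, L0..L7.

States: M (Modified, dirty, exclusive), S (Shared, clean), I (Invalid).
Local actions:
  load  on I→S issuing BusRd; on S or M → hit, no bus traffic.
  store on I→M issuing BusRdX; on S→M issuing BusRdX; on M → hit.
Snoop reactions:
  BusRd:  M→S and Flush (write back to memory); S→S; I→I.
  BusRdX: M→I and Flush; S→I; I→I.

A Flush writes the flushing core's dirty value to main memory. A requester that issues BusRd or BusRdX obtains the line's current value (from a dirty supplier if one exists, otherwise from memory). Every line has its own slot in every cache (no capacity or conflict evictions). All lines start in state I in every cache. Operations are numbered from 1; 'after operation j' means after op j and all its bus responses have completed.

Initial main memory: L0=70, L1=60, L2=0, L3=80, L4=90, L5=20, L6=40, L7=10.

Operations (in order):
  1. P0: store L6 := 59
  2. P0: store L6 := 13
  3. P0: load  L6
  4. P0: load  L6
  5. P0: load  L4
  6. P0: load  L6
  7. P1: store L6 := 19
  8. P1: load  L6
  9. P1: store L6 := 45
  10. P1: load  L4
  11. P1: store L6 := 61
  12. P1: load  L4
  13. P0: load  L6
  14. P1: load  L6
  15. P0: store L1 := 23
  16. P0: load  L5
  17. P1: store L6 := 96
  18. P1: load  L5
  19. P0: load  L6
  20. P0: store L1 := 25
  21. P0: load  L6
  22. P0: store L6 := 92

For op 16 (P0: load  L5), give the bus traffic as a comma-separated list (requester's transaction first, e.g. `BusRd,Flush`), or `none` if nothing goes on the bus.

1. P0: store L6 := 59  bus=[BusRdX]  L6: P0=M P1=I  mem[L6]=40
2. P0: store L6 := 13  bus=[-]  L6: P0=M P1=I  mem[L6]=40
3. P0: load  L6  bus=[-]  L6: P0=M P1=I  mem[L6]=40
4. P0: load  L6  bus=[-]  L6: P0=M P1=I  mem[L6]=40
5. P0: load  L4  bus=[BusRd]  L4: P0=S P1=I  mem[L4]=90
6. P0: load  L6  bus=[-]  L6: P0=M P1=I  mem[L6]=40
7. P1: store L6 := 19  bus=[BusRdX,Flush]  L6: P0=I P1=M  mem[L6]=13
8. P1: load  L6  bus=[-]  L6: P0=I P1=M  mem[L6]=13
9. P1: store L6 := 45  bus=[-]  L6: P0=I P1=M  mem[L6]=13
10. P1: load  L4  bus=[BusRd]  L4: P0=S P1=S  mem[L4]=90
11. P1: store L6 := 61  bus=[-]  L6: P0=I P1=M  mem[L6]=13
12. P1: load  L4  bus=[-]  L4: P0=S P1=S  mem[L4]=90
13. P0: load  L6  bus=[BusRd,Flush]  L6: P0=S P1=S  mem[L6]=61
14. P1: load  L6  bus=[-]  L6: P0=S P1=S  mem[L6]=61
15. P0: store L1 := 23  bus=[BusRdX]  L1: P0=M P1=I  mem[L1]=60
16. P0: load  L5  bus=[BusRd]  L5: P0=S P1=I  mem[L5]=20
17. P1: store L6 := 96  bus=[BusRdX]  L6: P0=I P1=M  mem[L6]=61
18. P1: load  L5  bus=[BusRd]  L5: P0=S P1=S  mem[L5]=20
19. P0: load  L6  bus=[BusRd,Flush]  L6: P0=S P1=S  mem[L6]=96
20. P0: store L1 := 25  bus=[-]  L1: P0=M P1=I  mem[L1]=60
21. P0: load  L6  bus=[-]  L6: P0=S P1=S  mem[L6]=96
22. P0: store L6 := 92  bus=[BusRdX]  L6: P0=M P1=I  mem[L6]=96

bus = BusRd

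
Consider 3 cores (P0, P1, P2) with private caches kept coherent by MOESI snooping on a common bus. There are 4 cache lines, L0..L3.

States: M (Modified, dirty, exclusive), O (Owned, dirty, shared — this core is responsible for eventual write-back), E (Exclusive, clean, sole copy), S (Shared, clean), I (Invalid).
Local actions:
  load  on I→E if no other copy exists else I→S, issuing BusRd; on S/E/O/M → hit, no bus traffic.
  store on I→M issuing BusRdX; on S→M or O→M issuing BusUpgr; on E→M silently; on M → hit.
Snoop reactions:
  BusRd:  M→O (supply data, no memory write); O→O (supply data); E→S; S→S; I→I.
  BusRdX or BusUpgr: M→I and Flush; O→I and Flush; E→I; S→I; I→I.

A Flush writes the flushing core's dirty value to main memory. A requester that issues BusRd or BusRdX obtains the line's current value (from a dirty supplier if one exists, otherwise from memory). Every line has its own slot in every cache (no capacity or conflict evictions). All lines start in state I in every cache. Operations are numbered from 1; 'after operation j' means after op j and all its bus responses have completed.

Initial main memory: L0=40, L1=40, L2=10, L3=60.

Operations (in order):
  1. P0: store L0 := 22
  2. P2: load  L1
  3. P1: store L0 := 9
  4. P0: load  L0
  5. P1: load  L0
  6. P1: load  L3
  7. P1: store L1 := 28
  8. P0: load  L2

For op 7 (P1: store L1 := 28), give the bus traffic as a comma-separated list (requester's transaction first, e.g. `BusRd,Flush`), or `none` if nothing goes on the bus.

bus = BusRdX

1. P0: store L0 := 22  bus=[BusRdX]  L0: P0=M P1=I P2=I  mem[L0]=40
2. P2: load  L1  bus=[BusRd]  L1: P0=I P1=I P2=E  mem[L1]=40
3. P1: store L0 := 9  bus=[BusRdX,Flush]  L0: P0=I P1=M P2=I  mem[L0]=22
4. P0: load  L0  bus=[BusRd]  L0: P0=S P1=O P2=I  mem[L0]=22
5. P1: load  L0  bus=[-]  L0: P0=S P1=O P2=I  mem[L0]=22
6. P1: load  L3  bus=[BusRd]  L3: P0=I P1=E P2=I  mem[L3]=60
7. P1: store L1 := 28  bus=[BusRdX]  L1: P0=I P1=M P2=I  mem[L1]=40
8. P0: load  L2  bus=[BusRd]  L2: P0=E P1=I P2=I  mem[L2]=10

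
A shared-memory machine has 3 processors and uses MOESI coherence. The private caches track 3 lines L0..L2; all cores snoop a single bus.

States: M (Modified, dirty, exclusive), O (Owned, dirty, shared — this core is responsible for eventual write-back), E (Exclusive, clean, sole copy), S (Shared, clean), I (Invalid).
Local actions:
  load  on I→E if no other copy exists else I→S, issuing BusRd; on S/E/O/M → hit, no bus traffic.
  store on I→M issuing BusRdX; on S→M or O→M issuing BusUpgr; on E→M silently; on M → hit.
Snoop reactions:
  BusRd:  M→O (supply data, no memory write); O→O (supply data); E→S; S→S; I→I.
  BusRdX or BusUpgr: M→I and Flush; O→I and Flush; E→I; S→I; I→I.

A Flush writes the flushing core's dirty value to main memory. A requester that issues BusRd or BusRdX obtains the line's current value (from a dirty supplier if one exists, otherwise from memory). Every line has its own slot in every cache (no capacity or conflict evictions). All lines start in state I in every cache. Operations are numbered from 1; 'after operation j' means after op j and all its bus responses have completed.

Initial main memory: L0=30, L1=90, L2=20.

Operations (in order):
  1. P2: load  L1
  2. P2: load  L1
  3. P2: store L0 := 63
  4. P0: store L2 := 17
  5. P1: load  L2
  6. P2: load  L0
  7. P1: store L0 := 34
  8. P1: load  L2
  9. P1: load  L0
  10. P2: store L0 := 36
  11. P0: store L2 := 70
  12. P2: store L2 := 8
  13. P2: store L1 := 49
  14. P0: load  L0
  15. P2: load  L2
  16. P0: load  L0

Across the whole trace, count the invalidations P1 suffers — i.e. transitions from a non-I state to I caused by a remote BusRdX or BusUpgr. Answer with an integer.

invalidations = 2

step 1: P2: load  L1  ⟶  IIE  (L1)  txn=BusRd  M[L1]=90
step 2: P2: load  L1  ⟶  IIE  (L1)  txn=∅  M[L1]=90
step 3: P2: store L0 := 63  ⟶  IIM  (L0)  txn=BusRdX  M[L0]=30
step 4: P0: store L2 := 17  ⟶  MII  (L2)  txn=BusRdX  M[L2]=20
step 5: P1: load  L2  ⟶  OSI  (L2)  txn=BusRd  M[L2]=20
step 6: P2: load  L0  ⟶  IIM  (L0)  txn=∅  M[L0]=30
step 7: P1: store L0 := 34  ⟶  IMI  (L0)  txn=BusRdX+Flush  M[L0]=63
step 8: P1: load  L2  ⟶  OSI  (L2)  txn=∅  M[L2]=20
step 9: P1: load  L0  ⟶  IMI  (L0)  txn=∅  M[L0]=63
step 10: P2: store L0 := 36  ⟶  IIM  (L0)  txn=BusRdX+Flush  M[L0]=34
step 11: P0: store L2 := 70  ⟶  MII  (L2)  txn=BusUpgr  M[L2]=20
step 12: P2: store L2 := 8  ⟶  IIM  (L2)  txn=BusRdX+Flush  M[L2]=70
step 13: P2: store L1 := 49  ⟶  IIM  (L1)  txn=∅  M[L1]=90
step 14: P0: load  L0  ⟶  SIO  (L0)  txn=BusRd  M[L0]=34
step 15: P2: load  L2  ⟶  IIM  (L2)  txn=∅  M[L2]=70
step 16: P0: load  L0  ⟶  SIO  (L0)  txn=∅  M[L0]=34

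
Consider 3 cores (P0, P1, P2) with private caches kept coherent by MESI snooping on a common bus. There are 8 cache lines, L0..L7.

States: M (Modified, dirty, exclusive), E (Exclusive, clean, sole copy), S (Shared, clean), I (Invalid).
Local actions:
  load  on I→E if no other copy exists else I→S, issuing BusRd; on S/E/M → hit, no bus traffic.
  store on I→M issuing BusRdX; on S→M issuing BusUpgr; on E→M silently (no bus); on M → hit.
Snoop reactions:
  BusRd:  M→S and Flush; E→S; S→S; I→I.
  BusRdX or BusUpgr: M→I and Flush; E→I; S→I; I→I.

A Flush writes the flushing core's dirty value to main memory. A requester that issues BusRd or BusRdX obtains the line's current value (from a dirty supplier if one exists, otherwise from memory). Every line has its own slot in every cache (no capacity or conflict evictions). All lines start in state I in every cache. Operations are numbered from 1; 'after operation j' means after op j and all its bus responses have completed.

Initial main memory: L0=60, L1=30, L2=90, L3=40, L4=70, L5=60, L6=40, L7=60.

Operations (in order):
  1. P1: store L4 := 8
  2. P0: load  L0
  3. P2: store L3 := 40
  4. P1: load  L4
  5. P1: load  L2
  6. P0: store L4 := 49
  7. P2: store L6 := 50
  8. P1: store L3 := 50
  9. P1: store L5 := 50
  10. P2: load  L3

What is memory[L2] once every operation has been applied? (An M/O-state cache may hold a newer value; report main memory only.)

step 1: P1: store L4 := 8  ⟶  IMI  (L4)  txn=BusRdX  M[L4]=70
step 2: P0: load  L0  ⟶  EII  (L0)  txn=BusRd  M[L0]=60
step 3: P2: store L3 := 40  ⟶  IIM  (L3)  txn=BusRdX  M[L3]=40
step 4: P1: load  L4  ⟶  IMI  (L4)  txn=∅  M[L4]=70
step 5: P1: load  L2  ⟶  IEI  (L2)  txn=BusRd  M[L2]=90
step 6: P0: store L4 := 49  ⟶  MII  (L4)  txn=BusRdX+Flush  M[L4]=8
step 7: P2: store L6 := 50  ⟶  IIM  (L6)  txn=BusRdX  M[L6]=40
step 8: P1: store L3 := 50  ⟶  IMI  (L3)  txn=BusRdX+Flush  M[L3]=40
step 9: P1: store L5 := 50  ⟶  IMI  (L5)  txn=BusRdX  M[L5]=60
step 10: P2: load  L3  ⟶  ISS  (L3)  txn=BusRd+Flush  M[L3]=50

memory[L2] = 90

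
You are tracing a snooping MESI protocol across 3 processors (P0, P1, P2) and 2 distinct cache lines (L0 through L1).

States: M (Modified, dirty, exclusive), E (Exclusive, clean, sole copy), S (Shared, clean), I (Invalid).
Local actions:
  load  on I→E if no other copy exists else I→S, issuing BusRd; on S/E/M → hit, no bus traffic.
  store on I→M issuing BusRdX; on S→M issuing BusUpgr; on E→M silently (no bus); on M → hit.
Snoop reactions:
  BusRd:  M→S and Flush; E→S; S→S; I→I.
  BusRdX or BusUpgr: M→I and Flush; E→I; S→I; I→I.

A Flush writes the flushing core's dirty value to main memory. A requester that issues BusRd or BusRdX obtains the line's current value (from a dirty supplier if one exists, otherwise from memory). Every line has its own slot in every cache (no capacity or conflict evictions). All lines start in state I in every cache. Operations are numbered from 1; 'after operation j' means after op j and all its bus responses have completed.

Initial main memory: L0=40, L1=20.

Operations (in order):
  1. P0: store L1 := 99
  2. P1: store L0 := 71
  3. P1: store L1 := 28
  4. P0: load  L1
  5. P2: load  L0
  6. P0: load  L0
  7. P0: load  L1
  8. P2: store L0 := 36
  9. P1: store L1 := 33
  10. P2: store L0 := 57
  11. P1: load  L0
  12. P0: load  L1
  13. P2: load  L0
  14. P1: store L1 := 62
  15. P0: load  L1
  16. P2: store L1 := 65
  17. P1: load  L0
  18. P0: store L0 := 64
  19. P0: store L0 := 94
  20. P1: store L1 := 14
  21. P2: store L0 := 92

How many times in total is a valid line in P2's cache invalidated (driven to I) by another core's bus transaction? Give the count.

[1] P0: store L1 := 99 | P0:M(99), P1:I, P2:I | bus: BusRdX
[2] P1: store L0 := 71 | P0:I, P1:M(71), P2:I | bus: BusRdX
[3] P1: store L1 := 28 | P0:I, P1:M(28), P2:I | bus: BusRdX,Flush
[4] P0: load  L1 | P0:S(28), P1:S(28), P2:I | bus: BusRd,Flush
[5] P2: load  L0 | P0:I, P1:S(71), P2:S(71) | bus: BusRd,Flush
[6] P0: load  L0 | P0:S(71), P1:S(71), P2:S(71) | bus: BusRd
[7] P0: load  L1 | P0:S(28), P1:S(28), P2:I | bus: none
[8] P2: store L0 := 36 | P0:I, P1:I, P2:M(36) | bus: BusUpgr
[9] P1: store L1 := 33 | P0:I, P1:M(33), P2:I | bus: BusUpgr
[10] P2: store L0 := 57 | P0:I, P1:I, P2:M(57) | bus: none
[11] P1: load  L0 | P0:I, P1:S(57), P2:S(57) | bus: BusRd,Flush
[12] P0: load  L1 | P0:S(33), P1:S(33), P2:I | bus: BusRd,Flush
[13] P2: load  L0 | P0:I, P1:S(57), P2:S(57) | bus: none
[14] P1: store L1 := 62 | P0:I, P1:M(62), P2:I | bus: BusUpgr
[15] P0: load  L1 | P0:S(62), P1:S(62), P2:I | bus: BusRd,Flush
[16] P2: store L1 := 65 | P0:I, P1:I, P2:M(65) | bus: BusRdX
[17] P1: load  L0 | P0:I, P1:S(57), P2:S(57) | bus: none
[18] P0: store L0 := 64 | P0:M(64), P1:I, P2:I | bus: BusRdX
[19] P0: store L0 := 94 | P0:M(94), P1:I, P2:I | bus: none
[20] P1: store L1 := 14 | P0:I, P1:M(14), P2:I | bus: BusRdX,Flush
[21] P2: store L0 := 92 | P0:I, P1:I, P2:M(92) | bus: BusRdX,Flush

invalidations = 2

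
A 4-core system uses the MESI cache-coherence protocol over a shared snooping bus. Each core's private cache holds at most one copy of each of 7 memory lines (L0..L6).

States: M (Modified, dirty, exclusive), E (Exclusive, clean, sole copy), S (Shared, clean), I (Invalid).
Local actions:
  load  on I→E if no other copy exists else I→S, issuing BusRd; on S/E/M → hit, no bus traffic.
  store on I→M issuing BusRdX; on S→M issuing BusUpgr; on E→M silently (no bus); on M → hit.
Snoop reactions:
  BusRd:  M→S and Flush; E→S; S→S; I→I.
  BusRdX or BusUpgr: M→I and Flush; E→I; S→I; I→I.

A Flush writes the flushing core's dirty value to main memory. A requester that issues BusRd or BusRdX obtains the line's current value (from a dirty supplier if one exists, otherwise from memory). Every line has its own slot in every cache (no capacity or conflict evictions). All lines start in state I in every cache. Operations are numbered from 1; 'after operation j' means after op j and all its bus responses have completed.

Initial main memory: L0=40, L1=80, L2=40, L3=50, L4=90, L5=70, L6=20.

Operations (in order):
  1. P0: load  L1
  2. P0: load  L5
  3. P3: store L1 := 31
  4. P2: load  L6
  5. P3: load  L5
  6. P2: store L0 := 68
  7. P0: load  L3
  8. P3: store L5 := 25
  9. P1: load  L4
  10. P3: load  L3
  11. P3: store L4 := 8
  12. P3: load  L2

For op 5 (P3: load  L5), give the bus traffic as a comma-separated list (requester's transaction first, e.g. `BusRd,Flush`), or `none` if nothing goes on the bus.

bus = BusRd

  op1 P0: load  L1 → E/I/I/I on L1; bus BusRd; mem=80
  op2 P0: load  L5 → E/I/I/I on L5; bus BusRd; mem=70
  op3 P3: store L1 := 31 → I/I/I/M on L1; bus BusRdX; mem=80
  op4 P2: load  L6 → I/I/E/I on L6; bus BusRd; mem=20
  op5 P3: load  L5 → S/I/I/S on L5; bus BusRd; mem=70
  op6 P2: store L0 := 68 → I/I/M/I on L0; bus BusRdX; mem=40
  op7 P0: load  L3 → E/I/I/I on L3; bus BusRd; mem=50
  op8 P3: store L5 := 25 → I/I/I/M on L5; bus BusUpgr; mem=70
  op9 P1: load  L4 → I/E/I/I on L4; bus BusRd; mem=90
  op10 P3: load  L3 → S/I/I/S on L3; bus BusRd; mem=50
  op11 P3: store L4 := 8 → I/I/I/M on L4; bus BusRdX; mem=90
  op12 P3: load  L2 → I/I/I/E on L2; bus BusRd; mem=40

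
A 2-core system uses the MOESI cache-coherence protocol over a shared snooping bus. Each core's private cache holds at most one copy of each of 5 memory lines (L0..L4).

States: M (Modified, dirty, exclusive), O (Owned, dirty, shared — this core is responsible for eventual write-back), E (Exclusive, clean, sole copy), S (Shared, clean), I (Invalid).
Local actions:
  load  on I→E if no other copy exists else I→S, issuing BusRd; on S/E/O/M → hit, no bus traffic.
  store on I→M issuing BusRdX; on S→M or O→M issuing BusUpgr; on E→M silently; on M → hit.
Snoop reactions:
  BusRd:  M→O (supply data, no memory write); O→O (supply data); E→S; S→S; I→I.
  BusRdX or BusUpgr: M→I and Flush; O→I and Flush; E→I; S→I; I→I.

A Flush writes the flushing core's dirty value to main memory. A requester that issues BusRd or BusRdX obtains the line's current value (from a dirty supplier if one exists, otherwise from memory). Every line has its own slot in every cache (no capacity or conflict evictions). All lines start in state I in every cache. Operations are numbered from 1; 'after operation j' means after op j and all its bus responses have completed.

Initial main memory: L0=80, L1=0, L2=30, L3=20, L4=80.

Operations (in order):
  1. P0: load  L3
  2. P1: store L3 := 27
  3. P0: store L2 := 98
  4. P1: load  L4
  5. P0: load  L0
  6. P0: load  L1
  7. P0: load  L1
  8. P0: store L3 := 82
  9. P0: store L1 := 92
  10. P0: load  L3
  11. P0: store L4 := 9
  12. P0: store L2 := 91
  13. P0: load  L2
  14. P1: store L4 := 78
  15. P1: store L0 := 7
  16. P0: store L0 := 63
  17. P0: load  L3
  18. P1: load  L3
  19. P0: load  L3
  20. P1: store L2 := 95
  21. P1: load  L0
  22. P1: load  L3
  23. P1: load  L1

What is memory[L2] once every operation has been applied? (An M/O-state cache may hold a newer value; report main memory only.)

step 1: P0: load  L3  ⟶  EI  (L3)  txn=BusRd  M[L3]=20
step 2: P1: store L3 := 27  ⟶  IM  (L3)  txn=BusRdX  M[L3]=20
step 3: P0: store L2 := 98  ⟶  MI  (L2)  txn=BusRdX  M[L2]=30
step 4: P1: load  L4  ⟶  IE  (L4)  txn=BusRd  M[L4]=80
step 5: P0: load  L0  ⟶  EI  (L0)  txn=BusRd  M[L0]=80
step 6: P0: load  L1  ⟶  EI  (L1)  txn=BusRd  M[L1]=0
step 7: P0: load  L1  ⟶  EI  (L1)  txn=∅  M[L1]=0
step 8: P0: store L3 := 82  ⟶  MI  (L3)  txn=BusRdX+Flush  M[L3]=27
step 9: P0: store L1 := 92  ⟶  MI  (L1)  txn=∅  M[L1]=0
step 10: P0: load  L3  ⟶  MI  (L3)  txn=∅  M[L3]=27
step 11: P0: store L4 := 9  ⟶  MI  (L4)  txn=BusRdX  M[L4]=80
step 12: P0: store L2 := 91  ⟶  MI  (L2)  txn=∅  M[L2]=30
step 13: P0: load  L2  ⟶  MI  (L2)  txn=∅  M[L2]=30
step 14: P1: store L4 := 78  ⟶  IM  (L4)  txn=BusRdX+Flush  M[L4]=9
step 15: P1: store L0 := 7  ⟶  IM  (L0)  txn=BusRdX  M[L0]=80
step 16: P0: store L0 := 63  ⟶  MI  (L0)  txn=BusRdX+Flush  M[L0]=7
step 17: P0: load  L3  ⟶  MI  (L3)  txn=∅  M[L3]=27
step 18: P1: load  L3  ⟶  OS  (L3)  txn=BusRd  M[L3]=27
step 19: P0: load  L3  ⟶  OS  (L3)  txn=∅  M[L3]=27
step 20: P1: store L2 := 95  ⟶  IM  (L2)  txn=BusRdX+Flush  M[L2]=91
step 21: P1: load  L0  ⟶  OS  (L0)  txn=BusRd  M[L0]=7
step 22: P1: load  L3  ⟶  OS  (L3)  txn=∅  M[L3]=27
step 23: P1: load  L1  ⟶  OS  (L1)  txn=BusRd  M[L1]=0

memory[L2] = 91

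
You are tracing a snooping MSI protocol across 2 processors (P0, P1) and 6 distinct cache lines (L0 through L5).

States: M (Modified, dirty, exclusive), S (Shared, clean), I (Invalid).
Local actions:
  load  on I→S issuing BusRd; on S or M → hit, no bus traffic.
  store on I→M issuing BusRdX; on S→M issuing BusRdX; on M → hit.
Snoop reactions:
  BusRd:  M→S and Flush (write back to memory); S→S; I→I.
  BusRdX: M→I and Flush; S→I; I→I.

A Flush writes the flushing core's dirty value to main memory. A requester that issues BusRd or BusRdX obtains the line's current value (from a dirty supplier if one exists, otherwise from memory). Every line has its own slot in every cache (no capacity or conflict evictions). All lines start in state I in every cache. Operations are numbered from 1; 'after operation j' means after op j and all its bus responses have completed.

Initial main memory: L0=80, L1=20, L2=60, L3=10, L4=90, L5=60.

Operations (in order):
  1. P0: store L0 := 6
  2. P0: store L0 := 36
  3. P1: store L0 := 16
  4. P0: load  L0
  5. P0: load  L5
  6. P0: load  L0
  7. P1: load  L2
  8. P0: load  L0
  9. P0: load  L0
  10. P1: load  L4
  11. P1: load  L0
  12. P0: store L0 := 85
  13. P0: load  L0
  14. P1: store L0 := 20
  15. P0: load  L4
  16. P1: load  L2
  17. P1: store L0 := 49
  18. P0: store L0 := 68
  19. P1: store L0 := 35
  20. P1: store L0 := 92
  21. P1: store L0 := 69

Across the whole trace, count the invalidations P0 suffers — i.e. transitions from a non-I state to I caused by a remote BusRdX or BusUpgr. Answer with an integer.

invalidations = 3

  op1 P0: store L0 := 6 → M/I on L0; bus BusRdX; mem=80
  op2 P0: store L0 := 36 → M/I on L0; bus (none); mem=80
  op3 P1: store L0 := 16 → I/M on L0; bus BusRdX Flush; mem=36
  op4 P0: load  L0 → S/S on L0; bus BusRd Flush; mem=16
  op5 P0: load  L5 → S/I on L5; bus BusRd; mem=60
  op6 P0: load  L0 → S/S on L0; bus (none); mem=16
  op7 P1: load  L2 → I/S on L2; bus BusRd; mem=60
  op8 P0: load  L0 → S/S on L0; bus (none); mem=16
  op9 P0: load  L0 → S/S on L0; bus (none); mem=16
  op10 P1: load  L4 → I/S on L4; bus BusRd; mem=90
  op11 P1: load  L0 → S/S on L0; bus (none); mem=16
  op12 P0: store L0 := 85 → M/I on L0; bus BusRdX; mem=16
  op13 P0: load  L0 → M/I on L0; bus (none); mem=16
  op14 P1: store L0 := 20 → I/M on L0; bus BusRdX Flush; mem=85
  op15 P0: load  L4 → S/S on L4; bus BusRd; mem=90
  op16 P1: load  L2 → I/S on L2; bus (none); mem=60
  op17 P1: store L0 := 49 → I/M on L0; bus (none); mem=85
  op18 P0: store L0 := 68 → M/I on L0; bus BusRdX Flush; mem=49
  op19 P1: store L0 := 35 → I/M on L0; bus BusRdX Flush; mem=68
  op20 P1: store L0 := 92 → I/M on L0; bus (none); mem=68
  op21 P1: store L0 := 69 → I/M on L0; bus (none); mem=68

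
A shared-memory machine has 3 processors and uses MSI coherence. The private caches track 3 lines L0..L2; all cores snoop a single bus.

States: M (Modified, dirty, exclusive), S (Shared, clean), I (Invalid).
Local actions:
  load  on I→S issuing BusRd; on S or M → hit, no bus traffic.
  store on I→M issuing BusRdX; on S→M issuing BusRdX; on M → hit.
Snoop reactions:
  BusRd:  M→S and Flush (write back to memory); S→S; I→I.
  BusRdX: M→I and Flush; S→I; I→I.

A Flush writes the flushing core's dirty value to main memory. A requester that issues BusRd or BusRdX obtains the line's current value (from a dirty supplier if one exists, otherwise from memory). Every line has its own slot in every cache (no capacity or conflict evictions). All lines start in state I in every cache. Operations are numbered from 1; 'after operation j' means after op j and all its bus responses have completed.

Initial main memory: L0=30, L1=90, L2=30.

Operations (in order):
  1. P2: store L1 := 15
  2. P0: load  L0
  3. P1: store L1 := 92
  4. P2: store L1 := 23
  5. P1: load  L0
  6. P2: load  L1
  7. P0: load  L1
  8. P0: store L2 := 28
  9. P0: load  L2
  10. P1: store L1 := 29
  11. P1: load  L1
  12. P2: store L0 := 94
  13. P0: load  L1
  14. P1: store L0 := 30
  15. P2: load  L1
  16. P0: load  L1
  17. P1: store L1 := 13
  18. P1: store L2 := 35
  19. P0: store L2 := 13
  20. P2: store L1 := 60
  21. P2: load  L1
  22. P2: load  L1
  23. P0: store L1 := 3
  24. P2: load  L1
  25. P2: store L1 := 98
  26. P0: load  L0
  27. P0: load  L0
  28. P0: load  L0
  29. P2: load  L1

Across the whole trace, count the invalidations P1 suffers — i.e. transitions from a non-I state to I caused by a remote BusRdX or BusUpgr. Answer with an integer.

invalidations = 4

[1] P2: store L1 := 15 | P0:I, P1:I, P2:M(15) | bus: BusRdX
[2] P0: load  L0 | P0:S(30), P1:I, P2:I | bus: BusRd
[3] P1: store L1 := 92 | P0:I, P1:M(92), P2:I | bus: BusRdX,Flush
[4] P2: store L1 := 23 | P0:I, P1:I, P2:M(23) | bus: BusRdX,Flush
[5] P1: load  L0 | P0:S(30), P1:S(30), P2:I | bus: BusRd
[6] P2: load  L1 | P0:I, P1:I, P2:M(23) | bus: none
[7] P0: load  L1 | P0:S(23), P1:I, P2:S(23) | bus: BusRd,Flush
[8] P0: store L2 := 28 | P0:M(28), P1:I, P2:I | bus: BusRdX
[9] P0: load  L2 | P0:M(28), P1:I, P2:I | bus: none
[10] P1: store L1 := 29 | P0:I, P1:M(29), P2:I | bus: BusRdX
[11] P1: load  L1 | P0:I, P1:M(29), P2:I | bus: none
[12] P2: store L0 := 94 | P0:I, P1:I, P2:M(94) | bus: BusRdX
[13] P0: load  L1 | P0:S(29), P1:S(29), P2:I | bus: BusRd,Flush
[14] P1: store L0 := 30 | P0:I, P1:M(30), P2:I | bus: BusRdX,Flush
[15] P2: load  L1 | P0:S(29), P1:S(29), P2:S(29) | bus: BusRd
[16] P0: load  L1 | P0:S(29), P1:S(29), P2:S(29) | bus: none
[17] P1: store L1 := 13 | P0:I, P1:M(13), P2:I | bus: BusRdX
[18] P1: store L2 := 35 | P0:I, P1:M(35), P2:I | bus: BusRdX,Flush
[19] P0: store L2 := 13 | P0:M(13), P1:I, P2:I | bus: BusRdX,Flush
[20] P2: store L1 := 60 | P0:I, P1:I, P2:M(60) | bus: BusRdX,Flush
[21] P2: load  L1 | P0:I, P1:I, P2:M(60) | bus: none
[22] P2: load  L1 | P0:I, P1:I, P2:M(60) | bus: none
[23] P0: store L1 := 3 | P0:M(3), P1:I, P2:I | bus: BusRdX,Flush
[24] P2: load  L1 | P0:S(3), P1:I, P2:S(3) | bus: BusRd,Flush
[25] P2: store L1 := 98 | P0:I, P1:I, P2:M(98) | bus: BusRdX
[26] P0: load  L0 | P0:S(30), P1:S(30), P2:I | bus: BusRd,Flush
[27] P0: load  L0 | P0:S(30), P1:S(30), P2:I | bus: none
[28] P0: load  L0 | P0:S(30), P1:S(30), P2:I | bus: none
[29] P2: load  L1 | P0:I, P1:I, P2:M(98) | bus: none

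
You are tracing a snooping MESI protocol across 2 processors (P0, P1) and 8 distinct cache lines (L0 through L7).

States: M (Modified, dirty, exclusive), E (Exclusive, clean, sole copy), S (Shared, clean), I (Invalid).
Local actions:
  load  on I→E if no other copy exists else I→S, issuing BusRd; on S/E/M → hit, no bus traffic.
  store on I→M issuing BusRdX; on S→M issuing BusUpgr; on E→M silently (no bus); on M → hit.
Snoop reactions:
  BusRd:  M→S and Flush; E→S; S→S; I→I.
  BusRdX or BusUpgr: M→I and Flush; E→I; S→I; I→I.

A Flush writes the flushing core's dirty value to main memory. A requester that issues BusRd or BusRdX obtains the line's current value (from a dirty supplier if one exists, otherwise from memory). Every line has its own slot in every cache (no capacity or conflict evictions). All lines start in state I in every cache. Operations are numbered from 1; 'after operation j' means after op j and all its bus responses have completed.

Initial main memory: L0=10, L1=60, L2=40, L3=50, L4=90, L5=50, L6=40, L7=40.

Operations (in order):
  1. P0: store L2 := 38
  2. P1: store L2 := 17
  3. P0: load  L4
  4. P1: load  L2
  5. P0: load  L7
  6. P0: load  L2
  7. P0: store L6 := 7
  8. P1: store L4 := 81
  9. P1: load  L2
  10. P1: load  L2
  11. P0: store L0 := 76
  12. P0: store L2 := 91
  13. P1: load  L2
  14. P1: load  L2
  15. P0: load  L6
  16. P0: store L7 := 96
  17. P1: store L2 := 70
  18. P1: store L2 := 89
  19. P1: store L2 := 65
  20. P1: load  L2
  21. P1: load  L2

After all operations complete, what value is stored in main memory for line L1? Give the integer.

memory[L1] = 60

step 1: P0: store L2 := 38  ⟶  MI  (L2)  txn=BusRdX  M[L2]=40
step 2: P1: store L2 := 17  ⟶  IM  (L2)  txn=BusRdX+Flush  M[L2]=38
step 3: P0: load  L4  ⟶  EI  (L4)  txn=BusRd  M[L4]=90
step 4: P1: load  L2  ⟶  IM  (L2)  txn=∅  M[L2]=38
step 5: P0: load  L7  ⟶  EI  (L7)  txn=BusRd  M[L7]=40
step 6: P0: load  L2  ⟶  SS  (L2)  txn=BusRd+Flush  M[L2]=17
step 7: P0: store L6 := 7  ⟶  MI  (L6)  txn=BusRdX  M[L6]=40
step 8: P1: store L4 := 81  ⟶  IM  (L4)  txn=BusRdX  M[L4]=90
step 9: P1: load  L2  ⟶  SS  (L2)  txn=∅  M[L2]=17
step 10: P1: load  L2  ⟶  SS  (L2)  txn=∅  M[L2]=17
step 11: P0: store L0 := 76  ⟶  MI  (L0)  txn=BusRdX  M[L0]=10
step 12: P0: store L2 := 91  ⟶  MI  (L2)  txn=BusUpgr  M[L2]=17
step 13: P1: load  L2  ⟶  SS  (L2)  txn=BusRd+Flush  M[L2]=91
step 14: P1: load  L2  ⟶  SS  (L2)  txn=∅  M[L2]=91
step 15: P0: load  L6  ⟶  MI  (L6)  txn=∅  M[L6]=40
step 16: P0: store L7 := 96  ⟶  MI  (L7)  txn=∅  M[L7]=40
step 17: P1: store L2 := 70  ⟶  IM  (L2)  txn=BusUpgr  M[L2]=91
step 18: P1: store L2 := 89  ⟶  IM  (L2)  txn=∅  M[L2]=91
step 19: P1: store L2 := 65  ⟶  IM  (L2)  txn=∅  M[L2]=91
step 20: P1: load  L2  ⟶  IM  (L2)  txn=∅  M[L2]=91
step 21: P1: load  L2  ⟶  IM  (L2)  txn=∅  M[L2]=91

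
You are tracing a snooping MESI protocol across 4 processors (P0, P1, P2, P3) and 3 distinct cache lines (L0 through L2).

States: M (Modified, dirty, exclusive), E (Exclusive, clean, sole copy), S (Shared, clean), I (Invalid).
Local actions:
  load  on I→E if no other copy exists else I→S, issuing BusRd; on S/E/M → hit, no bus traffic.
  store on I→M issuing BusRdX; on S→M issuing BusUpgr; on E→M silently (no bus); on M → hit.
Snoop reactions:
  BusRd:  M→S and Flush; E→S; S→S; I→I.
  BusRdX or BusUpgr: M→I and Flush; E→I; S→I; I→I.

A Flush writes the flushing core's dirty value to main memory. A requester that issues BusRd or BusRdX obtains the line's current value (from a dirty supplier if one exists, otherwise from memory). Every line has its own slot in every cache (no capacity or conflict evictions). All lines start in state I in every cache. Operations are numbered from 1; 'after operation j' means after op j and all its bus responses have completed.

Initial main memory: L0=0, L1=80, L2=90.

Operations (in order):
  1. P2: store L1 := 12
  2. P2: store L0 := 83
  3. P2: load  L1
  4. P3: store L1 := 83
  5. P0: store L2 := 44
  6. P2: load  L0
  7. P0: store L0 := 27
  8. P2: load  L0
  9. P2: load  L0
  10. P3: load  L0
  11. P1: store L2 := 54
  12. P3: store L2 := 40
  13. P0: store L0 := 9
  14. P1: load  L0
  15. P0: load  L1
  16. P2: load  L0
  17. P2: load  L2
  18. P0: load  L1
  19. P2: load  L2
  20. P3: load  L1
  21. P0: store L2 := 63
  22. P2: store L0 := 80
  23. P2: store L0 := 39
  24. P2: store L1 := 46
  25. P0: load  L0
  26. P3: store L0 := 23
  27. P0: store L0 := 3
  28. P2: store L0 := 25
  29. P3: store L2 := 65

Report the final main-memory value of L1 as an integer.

  op1 P2: store L1 := 12 → I/I/M/I on L1; bus BusRdX; mem=80
  op2 P2: store L0 := 83 → I/I/M/I on L0; bus BusRdX; mem=0
  op3 P2: load  L1 → I/I/M/I on L1; bus (none); mem=80
  op4 P3: store L1 := 83 → I/I/I/M on L1; bus BusRdX Flush; mem=12
  op5 P0: store L2 := 44 → M/I/I/I on L2; bus BusRdX; mem=90
  op6 P2: load  L0 → I/I/M/I on L0; bus (none); mem=0
  op7 P0: store L0 := 27 → M/I/I/I on L0; bus BusRdX Flush; mem=83
  op8 P2: load  L0 → S/I/S/I on L0; bus BusRd Flush; mem=27
  op9 P2: load  L0 → S/I/S/I on L0; bus (none); mem=27
  op10 P3: load  L0 → S/I/S/S on L0; bus BusRd; mem=27
  op11 P1: store L2 := 54 → I/M/I/I on L2; bus BusRdX Flush; mem=44
  op12 P3: store L2 := 40 → I/I/I/M on L2; bus BusRdX Flush; mem=54
  op13 P0: store L0 := 9 → M/I/I/I on L0; bus BusUpgr; mem=27
  op14 P1: load  L0 → S/S/I/I on L0; bus BusRd Flush; mem=9
  op15 P0: load  L1 → S/I/I/S on L1; bus BusRd Flush; mem=83
  op16 P2: load  L0 → S/S/S/I on L0; bus BusRd; mem=9
  op17 P2: load  L2 → I/I/S/S on L2; bus BusRd Flush; mem=40
  op18 P0: load  L1 → S/I/I/S on L1; bus (none); mem=83
  op19 P2: load  L2 → I/I/S/S on L2; bus (none); mem=40
  op20 P3: load  L1 → S/I/I/S on L1; bus (none); mem=83
  op21 P0: store L2 := 63 → M/I/I/I on L2; bus BusRdX; mem=40
  op22 P2: store L0 := 80 → I/I/M/I on L0; bus BusUpgr; mem=9
  op23 P2: store L0 := 39 → I/I/M/I on L0; bus (none); mem=9
  op24 P2: store L1 := 46 → I/I/M/I on L1; bus BusRdX; mem=83
  op25 P0: load  L0 → S/I/S/I on L0; bus BusRd Flush; mem=39
  op26 P3: store L0 := 23 → I/I/I/M on L0; bus BusRdX; mem=39
  op27 P0: store L0 := 3 → M/I/I/I on L0; bus BusRdX Flush; mem=23
  op28 P2: store L0 := 25 → I/I/M/I on L0; bus BusRdX Flush; mem=3
  op29 P3: store L2 := 65 → I/I/I/M on L2; bus BusRdX Flush; mem=63

memory[L1] = 83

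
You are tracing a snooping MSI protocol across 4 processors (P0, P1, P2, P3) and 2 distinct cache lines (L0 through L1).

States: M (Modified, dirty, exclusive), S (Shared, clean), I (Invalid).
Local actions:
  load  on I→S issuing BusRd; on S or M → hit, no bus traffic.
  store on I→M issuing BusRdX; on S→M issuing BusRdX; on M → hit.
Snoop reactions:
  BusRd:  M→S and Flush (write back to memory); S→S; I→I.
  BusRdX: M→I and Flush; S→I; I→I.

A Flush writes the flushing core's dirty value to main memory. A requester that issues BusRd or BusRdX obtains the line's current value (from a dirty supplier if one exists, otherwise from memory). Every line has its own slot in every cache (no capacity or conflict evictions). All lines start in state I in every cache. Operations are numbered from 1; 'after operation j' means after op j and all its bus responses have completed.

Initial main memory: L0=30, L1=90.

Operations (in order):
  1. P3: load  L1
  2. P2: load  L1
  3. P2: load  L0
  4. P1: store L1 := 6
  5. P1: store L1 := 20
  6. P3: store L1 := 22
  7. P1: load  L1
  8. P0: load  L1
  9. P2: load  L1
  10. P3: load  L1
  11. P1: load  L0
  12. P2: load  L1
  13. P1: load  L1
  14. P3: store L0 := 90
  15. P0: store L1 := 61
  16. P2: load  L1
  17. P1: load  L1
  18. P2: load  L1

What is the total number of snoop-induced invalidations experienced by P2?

invalidations = 3

1. P3: load  L1  bus=[BusRd]  L1: P0=I P1=I P2=I P3=S  mem[L1]=90
2. P2: load  L1  bus=[BusRd]  L1: P0=I P1=I P2=S P3=S  mem[L1]=90
3. P2: load  L0  bus=[BusRd]  L0: P0=I P1=I P2=S P3=I  mem[L0]=30
4. P1: store L1 := 6  bus=[BusRdX]  L1: P0=I P1=M P2=I P3=I  mem[L1]=90
5. P1: store L1 := 20  bus=[-]  L1: P0=I P1=M P2=I P3=I  mem[L1]=90
6. P3: store L1 := 22  bus=[BusRdX,Flush]  L1: P0=I P1=I P2=I P3=M  mem[L1]=20
7. P1: load  L1  bus=[BusRd,Flush]  L1: P0=I P1=S P2=I P3=S  mem[L1]=22
8. P0: load  L1  bus=[BusRd]  L1: P0=S P1=S P2=I P3=S  mem[L1]=22
9. P2: load  L1  bus=[BusRd]  L1: P0=S P1=S P2=S P3=S  mem[L1]=22
10. P3: load  L1  bus=[-]  L1: P0=S P1=S P2=S P3=S  mem[L1]=22
11. P1: load  L0  bus=[BusRd]  L0: P0=I P1=S P2=S P3=I  mem[L0]=30
12. P2: load  L1  bus=[-]  L1: P0=S P1=S P2=S P3=S  mem[L1]=22
13. P1: load  L1  bus=[-]  L1: P0=S P1=S P2=S P3=S  mem[L1]=22
14. P3: store L0 := 90  bus=[BusRdX]  L0: P0=I P1=I P2=I P3=M  mem[L0]=30
15. P0: store L1 := 61  bus=[BusRdX]  L1: P0=M P1=I P2=I P3=I  mem[L1]=22
16. P2: load  L1  bus=[BusRd,Flush]  L1: P0=S P1=I P2=S P3=I  mem[L1]=61
17. P1: load  L1  bus=[BusRd]  L1: P0=S P1=S P2=S P3=I  mem[L1]=61
18. P2: load  L1  bus=[-]  L1: P0=S P1=S P2=S P3=I  mem[L1]=61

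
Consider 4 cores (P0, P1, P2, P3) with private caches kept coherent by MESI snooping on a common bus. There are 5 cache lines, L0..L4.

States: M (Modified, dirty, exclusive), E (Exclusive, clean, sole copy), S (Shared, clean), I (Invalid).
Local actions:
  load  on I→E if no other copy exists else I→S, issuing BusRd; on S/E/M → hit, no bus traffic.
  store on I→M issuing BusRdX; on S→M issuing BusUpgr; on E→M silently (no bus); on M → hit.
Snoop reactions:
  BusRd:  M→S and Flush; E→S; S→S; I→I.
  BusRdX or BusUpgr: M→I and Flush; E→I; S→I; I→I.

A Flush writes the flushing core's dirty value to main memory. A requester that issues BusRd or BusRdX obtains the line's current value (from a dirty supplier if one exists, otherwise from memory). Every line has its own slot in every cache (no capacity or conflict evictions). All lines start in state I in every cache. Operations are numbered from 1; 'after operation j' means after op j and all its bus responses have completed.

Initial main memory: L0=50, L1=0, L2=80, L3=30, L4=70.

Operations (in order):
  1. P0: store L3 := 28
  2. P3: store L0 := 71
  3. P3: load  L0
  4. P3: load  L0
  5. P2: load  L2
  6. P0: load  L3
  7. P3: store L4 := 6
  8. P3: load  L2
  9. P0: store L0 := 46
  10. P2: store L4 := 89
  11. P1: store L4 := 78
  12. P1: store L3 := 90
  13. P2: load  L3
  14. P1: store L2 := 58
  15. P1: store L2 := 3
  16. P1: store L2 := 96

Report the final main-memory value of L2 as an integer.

memory[L2] = 80

1. P0: store L3 := 28  bus=[BusRdX]  L3: P0=M P1=I P2=I P3=I  mem[L3]=30
2. P3: store L0 := 71  bus=[BusRdX]  L0: P0=I P1=I P2=I P3=M  mem[L0]=50
3. P3: load  L0  bus=[-]  L0: P0=I P1=I P2=I P3=M  mem[L0]=50
4. P3: load  L0  bus=[-]  L0: P0=I P1=I P2=I P3=M  mem[L0]=50
5. P2: load  L2  bus=[BusRd]  L2: P0=I P1=I P2=E P3=I  mem[L2]=80
6. P0: load  L3  bus=[-]  L3: P0=M P1=I P2=I P3=I  mem[L3]=30
7. P3: store L4 := 6  bus=[BusRdX]  L4: P0=I P1=I P2=I P3=M  mem[L4]=70
8. P3: load  L2  bus=[BusRd]  L2: P0=I P1=I P2=S P3=S  mem[L2]=80
9. P0: store L0 := 46  bus=[BusRdX,Flush]  L0: P0=M P1=I P2=I P3=I  mem[L0]=71
10. P2: store L4 := 89  bus=[BusRdX,Flush]  L4: P0=I P1=I P2=M P3=I  mem[L4]=6
11. P1: store L4 := 78  bus=[BusRdX,Flush]  L4: P0=I P1=M P2=I P3=I  mem[L4]=89
12. P1: store L3 := 90  bus=[BusRdX,Flush]  L3: P0=I P1=M P2=I P3=I  mem[L3]=28
13. P2: load  L3  bus=[BusRd,Flush]  L3: P0=I P1=S P2=S P3=I  mem[L3]=90
14. P1: store L2 := 58  bus=[BusRdX]  L2: P0=I P1=M P2=I P3=I  mem[L2]=80
15. P1: store L2 := 3  bus=[-]  L2: P0=I P1=M P2=I P3=I  mem[L2]=80
16. P1: store L2 := 96  bus=[-]  L2: P0=I P1=M P2=I P3=I  mem[L2]=80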